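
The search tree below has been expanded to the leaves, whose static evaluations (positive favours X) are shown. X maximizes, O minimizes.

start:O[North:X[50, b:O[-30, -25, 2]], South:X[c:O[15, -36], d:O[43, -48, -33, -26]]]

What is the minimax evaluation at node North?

50

b (O): min(-30, -25, 2) = -30
North (X): max(50, -30) = 50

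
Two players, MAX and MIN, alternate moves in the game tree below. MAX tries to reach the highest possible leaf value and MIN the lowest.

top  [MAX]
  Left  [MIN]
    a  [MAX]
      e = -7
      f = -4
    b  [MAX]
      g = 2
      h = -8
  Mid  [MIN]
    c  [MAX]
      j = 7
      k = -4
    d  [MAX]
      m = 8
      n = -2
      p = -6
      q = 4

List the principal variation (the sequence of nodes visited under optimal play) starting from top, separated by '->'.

top -> Mid -> c -> j

a (MAX): max(-7, -4) = -4
b (MAX): max(2, -8) = 2
Left (MIN): min(-4, 2) = -4
c (MAX): max(7, -4) = 7
d (MAX): max(8, -2, -6, 4) = 8
Mid (MIN): min(7, 8) = 7
top (MAX): max(-4, 7) = 7
At top, MAX picks Mid (highest: 7).
At Mid, MIN picks c (lowest: 7).
At c, MAX picks j (highest: 7).
Terminal value 7.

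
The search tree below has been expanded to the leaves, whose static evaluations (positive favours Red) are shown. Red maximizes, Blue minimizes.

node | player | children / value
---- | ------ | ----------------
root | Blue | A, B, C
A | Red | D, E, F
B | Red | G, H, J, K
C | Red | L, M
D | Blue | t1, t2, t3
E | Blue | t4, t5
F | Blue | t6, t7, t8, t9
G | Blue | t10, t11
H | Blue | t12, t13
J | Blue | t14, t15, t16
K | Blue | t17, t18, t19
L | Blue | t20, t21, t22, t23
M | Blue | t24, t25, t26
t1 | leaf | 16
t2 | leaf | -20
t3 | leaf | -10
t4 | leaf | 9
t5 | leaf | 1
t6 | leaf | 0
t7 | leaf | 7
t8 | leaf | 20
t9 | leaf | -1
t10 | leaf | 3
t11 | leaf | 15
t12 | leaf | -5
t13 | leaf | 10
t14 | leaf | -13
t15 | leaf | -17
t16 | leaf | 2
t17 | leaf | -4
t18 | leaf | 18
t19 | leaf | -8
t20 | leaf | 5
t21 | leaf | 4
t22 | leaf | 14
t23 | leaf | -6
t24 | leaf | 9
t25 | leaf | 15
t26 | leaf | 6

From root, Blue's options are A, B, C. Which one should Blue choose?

A

D (Blue): min(16, -20, -10) = -20
E (Blue): min(9, 1) = 1
F (Blue): min(0, 7, 20, -1) = -1
A (Red): max(-20, 1, -1) = 1
G (Blue): min(3, 15) = 3
H (Blue): min(-5, 10) = -5
J (Blue): min(-13, -17, 2) = -17
K (Blue): min(-4, 18, -8) = -8
B (Red): max(3, -5, -17, -8) = 3
L (Blue): min(5, 4, 14, -6) = -6
M (Blue): min(9, 15, 6) = 6
C (Red): max(-6, 6) = 6
root (Blue): min(1, 3, 6) = 1
Blue at root wants the lowest of {A=1, B=3, C=6}, so chooses A.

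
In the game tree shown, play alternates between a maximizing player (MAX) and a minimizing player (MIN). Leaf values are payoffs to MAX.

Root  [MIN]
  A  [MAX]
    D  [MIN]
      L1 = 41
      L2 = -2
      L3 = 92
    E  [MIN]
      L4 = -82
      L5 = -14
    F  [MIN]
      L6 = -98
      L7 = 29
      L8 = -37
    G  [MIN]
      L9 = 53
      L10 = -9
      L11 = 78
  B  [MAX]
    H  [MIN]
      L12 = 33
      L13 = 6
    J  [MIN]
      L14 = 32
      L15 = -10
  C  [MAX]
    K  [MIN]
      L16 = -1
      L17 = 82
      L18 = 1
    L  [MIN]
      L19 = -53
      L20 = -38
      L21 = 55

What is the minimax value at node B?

6

H (MIN): min(33, 6) = 6
J (MIN): min(32, -10) = -10
B (MAX): max(6, -10) = 6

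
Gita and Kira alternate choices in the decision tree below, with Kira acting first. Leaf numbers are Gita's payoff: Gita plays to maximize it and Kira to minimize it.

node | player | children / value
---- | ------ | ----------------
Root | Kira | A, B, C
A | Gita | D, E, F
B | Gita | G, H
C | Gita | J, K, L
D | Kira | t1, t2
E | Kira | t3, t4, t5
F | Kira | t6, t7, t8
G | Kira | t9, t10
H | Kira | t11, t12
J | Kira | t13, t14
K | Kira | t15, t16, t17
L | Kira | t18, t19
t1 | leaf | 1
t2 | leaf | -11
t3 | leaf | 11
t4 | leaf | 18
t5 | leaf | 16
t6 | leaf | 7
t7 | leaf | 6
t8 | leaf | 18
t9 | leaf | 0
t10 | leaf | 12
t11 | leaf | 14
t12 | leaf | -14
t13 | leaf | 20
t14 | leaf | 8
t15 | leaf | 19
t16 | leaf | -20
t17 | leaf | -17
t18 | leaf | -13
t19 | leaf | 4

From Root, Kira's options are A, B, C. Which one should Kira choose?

B

D (Kira): min(1, -11) = -11
E (Kira): min(11, 18, 16) = 11
F (Kira): min(7, 6, 18) = 6
A (Gita): max(-11, 11, 6) = 11
G (Kira): min(0, 12) = 0
H (Kira): min(14, -14) = -14
B (Gita): max(0, -14) = 0
J (Kira): min(20, 8) = 8
K (Kira): min(19, -20, -17) = -20
L (Kira): min(-13, 4) = -13
C (Gita): max(8, -20, -13) = 8
Root (Kira): min(11, 0, 8) = 0
Kira at Root wants the lowest of {A=11, B=0, C=8}, so chooses B.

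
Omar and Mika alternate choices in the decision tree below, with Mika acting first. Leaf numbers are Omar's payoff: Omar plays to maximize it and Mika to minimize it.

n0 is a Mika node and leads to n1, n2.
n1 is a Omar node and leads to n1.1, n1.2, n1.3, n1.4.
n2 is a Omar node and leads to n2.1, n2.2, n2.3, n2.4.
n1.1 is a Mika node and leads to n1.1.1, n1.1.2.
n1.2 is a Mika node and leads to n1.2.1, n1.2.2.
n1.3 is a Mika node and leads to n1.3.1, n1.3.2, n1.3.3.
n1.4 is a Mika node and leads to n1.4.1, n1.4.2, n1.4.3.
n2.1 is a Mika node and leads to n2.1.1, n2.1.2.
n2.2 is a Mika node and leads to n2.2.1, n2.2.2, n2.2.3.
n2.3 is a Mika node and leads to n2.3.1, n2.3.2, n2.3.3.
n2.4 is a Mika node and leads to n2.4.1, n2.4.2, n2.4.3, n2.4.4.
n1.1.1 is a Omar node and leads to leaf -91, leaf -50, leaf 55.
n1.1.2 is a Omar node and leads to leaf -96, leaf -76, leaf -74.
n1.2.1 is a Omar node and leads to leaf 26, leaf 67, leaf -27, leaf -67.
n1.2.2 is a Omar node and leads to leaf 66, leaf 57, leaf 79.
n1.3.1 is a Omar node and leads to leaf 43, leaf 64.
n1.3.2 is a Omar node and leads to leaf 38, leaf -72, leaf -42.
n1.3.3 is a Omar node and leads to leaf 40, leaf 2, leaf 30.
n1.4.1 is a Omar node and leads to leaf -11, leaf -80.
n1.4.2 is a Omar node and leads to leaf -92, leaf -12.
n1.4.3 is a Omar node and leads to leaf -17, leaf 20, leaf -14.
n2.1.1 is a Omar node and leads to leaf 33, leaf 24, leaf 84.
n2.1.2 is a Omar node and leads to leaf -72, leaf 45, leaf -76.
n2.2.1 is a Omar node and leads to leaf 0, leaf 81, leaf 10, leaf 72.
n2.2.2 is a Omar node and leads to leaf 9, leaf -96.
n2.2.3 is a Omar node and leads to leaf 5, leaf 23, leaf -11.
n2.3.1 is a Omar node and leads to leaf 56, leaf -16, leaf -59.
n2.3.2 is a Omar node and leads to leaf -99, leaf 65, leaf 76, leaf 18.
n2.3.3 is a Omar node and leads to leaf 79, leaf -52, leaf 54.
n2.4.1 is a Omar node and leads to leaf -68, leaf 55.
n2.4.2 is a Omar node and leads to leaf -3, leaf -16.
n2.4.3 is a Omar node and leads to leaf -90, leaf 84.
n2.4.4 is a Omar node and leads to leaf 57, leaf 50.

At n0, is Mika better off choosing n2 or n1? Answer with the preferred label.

n2

n2.1.1 (Omar): max(33, 24, 84) = 84
n2.1.2 (Omar): max(-72, 45, -76) = 45
n2.1 (Mika): min(84, 45) = 45
n2.2.1 (Omar): max(0, 81, 10, 72) = 81
n2.2.2 (Omar): max(9, -96) = 9
n2.2.3 (Omar): max(5, 23, -11) = 23
n2.2 (Mika): min(81, 9, 23) = 9
n2.3.1 (Omar): max(56, -16, -59) = 56
n2.3.2 (Omar): max(-99, 65, 76, 18) = 76
n2.3.3 (Omar): max(79, -52, 54) = 79
n2.3 (Mika): min(56, 76, 79) = 56
n2.4.1 (Omar): max(-68, 55) = 55
n2.4.2 (Omar): max(-3, -16) = -3
n2.4.3 (Omar): max(-90, 84) = 84
n2.4.4 (Omar): max(57, 50) = 57
n2.4 (Mika): min(55, -3, 84, 57) = -3
n2 (Omar): max(45, 9, 56, -3) = 56
n1.1.1 (Omar): max(-91, -50, 55) = 55
n1.1.2 (Omar): max(-96, -76, -74) = -74
n1.1 (Mika): min(55, -74) = -74
n1.2.1 (Omar): max(26, 67, -27, -67) = 67
n1.2.2 (Omar): max(66, 57, 79) = 79
n1.2 (Mika): min(67, 79) = 67
n1.3.1 (Omar): max(43, 64) = 64
n1.3.2 (Omar): max(38, -72, -42) = 38
n1.3.3 (Omar): max(40, 2, 30) = 40
n1.3 (Mika): min(64, 38, 40) = 38
n1.4.1 (Omar): max(-11, -80) = -11
n1.4.2 (Omar): max(-92, -12) = -12
n1.4.3 (Omar): max(-17, 20, -14) = 20
n1.4 (Mika): min(-11, -12, 20) = -12
n1 (Omar): max(-74, 67, 38, -12) = 67
Mika prefers the lower value; n2=56, n1=67. n2 is better since 56 < 67.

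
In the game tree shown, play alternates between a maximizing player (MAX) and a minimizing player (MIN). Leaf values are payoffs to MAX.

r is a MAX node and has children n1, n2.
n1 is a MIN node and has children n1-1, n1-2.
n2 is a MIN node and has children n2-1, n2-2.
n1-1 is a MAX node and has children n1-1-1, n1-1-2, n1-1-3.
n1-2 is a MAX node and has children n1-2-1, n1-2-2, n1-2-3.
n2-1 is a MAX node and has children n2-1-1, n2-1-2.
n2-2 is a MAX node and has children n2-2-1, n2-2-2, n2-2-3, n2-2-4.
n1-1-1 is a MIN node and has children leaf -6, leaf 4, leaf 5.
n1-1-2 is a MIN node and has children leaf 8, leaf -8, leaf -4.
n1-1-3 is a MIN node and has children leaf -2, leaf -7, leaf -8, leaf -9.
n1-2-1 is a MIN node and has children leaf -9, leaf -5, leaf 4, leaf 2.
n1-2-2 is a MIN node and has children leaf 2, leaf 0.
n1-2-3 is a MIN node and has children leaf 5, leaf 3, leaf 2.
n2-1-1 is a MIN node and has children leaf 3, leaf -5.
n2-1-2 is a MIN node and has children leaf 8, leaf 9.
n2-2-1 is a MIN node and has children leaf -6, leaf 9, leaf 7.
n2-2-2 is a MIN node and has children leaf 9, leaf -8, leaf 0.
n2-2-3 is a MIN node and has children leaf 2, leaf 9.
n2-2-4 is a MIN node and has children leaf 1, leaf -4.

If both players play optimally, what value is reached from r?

n1-1-1 (MIN): min(-6, 4, 5) = -6
n1-1-2 (MIN): min(8, -8, -4) = -8
n1-1-3 (MIN): min(-2, -7, -8, -9) = -9
n1-1 (MAX): max(-6, -8, -9) = -6
n1-2-1 (MIN): min(-9, -5, 4, 2) = -9
n1-2-2 (MIN): min(2, 0) = 0
n1-2-3 (MIN): min(5, 3, 2) = 2
n1-2 (MAX): max(-9, 0, 2) = 2
n1 (MIN): min(-6, 2) = -6
n2-1-1 (MIN): min(3, -5) = -5
n2-1-2 (MIN): min(8, 9) = 8
n2-1 (MAX): max(-5, 8) = 8
n2-2-1 (MIN): min(-6, 9, 7) = -6
n2-2-2 (MIN): min(9, -8, 0) = -8
n2-2-3 (MIN): min(2, 9) = 2
n2-2-4 (MIN): min(1, -4) = -4
n2-2 (MAX): max(-6, -8, 2, -4) = 2
n2 (MIN): min(8, 2) = 2
r (MAX): max(-6, 2) = 2

2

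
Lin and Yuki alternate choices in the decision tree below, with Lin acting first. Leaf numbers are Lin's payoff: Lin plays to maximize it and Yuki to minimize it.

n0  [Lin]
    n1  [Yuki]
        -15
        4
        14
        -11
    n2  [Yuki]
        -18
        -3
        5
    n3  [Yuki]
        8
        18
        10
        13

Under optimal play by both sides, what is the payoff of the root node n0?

n1 (Yuki): min(-15, 4, 14, -11) = -15
n2 (Yuki): min(-18, -3, 5) = -18
n3 (Yuki): min(8, 18, 10, 13) = 8
n0 (Lin): max(-15, -18, 8) = 8

8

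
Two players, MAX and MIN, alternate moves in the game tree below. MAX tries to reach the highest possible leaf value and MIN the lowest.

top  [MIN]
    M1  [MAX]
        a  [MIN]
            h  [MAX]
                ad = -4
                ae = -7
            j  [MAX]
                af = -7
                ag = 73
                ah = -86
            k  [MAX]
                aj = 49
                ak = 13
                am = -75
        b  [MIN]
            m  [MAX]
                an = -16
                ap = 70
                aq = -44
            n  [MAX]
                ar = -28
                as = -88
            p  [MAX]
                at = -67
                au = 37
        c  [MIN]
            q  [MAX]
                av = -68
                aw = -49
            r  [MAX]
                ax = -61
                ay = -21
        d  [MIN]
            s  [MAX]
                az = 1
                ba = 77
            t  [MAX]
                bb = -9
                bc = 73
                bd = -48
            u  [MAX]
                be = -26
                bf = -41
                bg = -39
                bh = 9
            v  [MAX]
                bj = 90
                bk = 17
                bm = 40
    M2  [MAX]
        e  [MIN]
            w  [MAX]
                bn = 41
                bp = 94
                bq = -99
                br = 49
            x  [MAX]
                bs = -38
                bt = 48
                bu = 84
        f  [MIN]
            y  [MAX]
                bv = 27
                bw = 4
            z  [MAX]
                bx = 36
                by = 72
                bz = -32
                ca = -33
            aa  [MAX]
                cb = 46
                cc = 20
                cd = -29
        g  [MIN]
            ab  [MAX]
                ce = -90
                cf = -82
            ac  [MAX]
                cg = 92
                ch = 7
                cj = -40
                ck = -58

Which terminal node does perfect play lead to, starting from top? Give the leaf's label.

bh

h (MAX): max(-4, -7) = -4
j (MAX): max(-7, 73, -86) = 73
k (MAX): max(49, 13, -75) = 49
a (MIN): min(-4, 73, 49) = -4
m (MAX): max(-16, 70, -44) = 70
n (MAX): max(-28, -88) = -28
p (MAX): max(-67, 37) = 37
b (MIN): min(70, -28, 37) = -28
q (MAX): max(-68, -49) = -49
r (MAX): max(-61, -21) = -21
c (MIN): min(-49, -21) = -49
s (MAX): max(1, 77) = 77
t (MAX): max(-9, 73, -48) = 73
u (MAX): max(-26, -41, -39, 9) = 9
v (MAX): max(90, 17, 40) = 90
d (MIN): min(77, 73, 9, 90) = 9
M1 (MAX): max(-4, -28, -49, 9) = 9
w (MAX): max(41, 94, -99, 49) = 94
x (MAX): max(-38, 48, 84) = 84
e (MIN): min(94, 84) = 84
y (MAX): max(27, 4) = 27
z (MAX): max(36, 72, -32, -33) = 72
aa (MAX): max(46, 20, -29) = 46
f (MIN): min(27, 72, 46) = 27
ab (MAX): max(-90, -82) = -82
ac (MAX): max(92, 7, -40, -58) = 92
g (MIN): min(-82, 92) = -82
M2 (MAX): max(84, 27, -82) = 84
top (MIN): min(9, 84) = 9
At top, MIN picks M1 (lowest: 9).
At M1, MAX picks d (highest: 9).
At d, MIN picks u (lowest: 9).
At u, MAX picks bh (highest: 9).
Terminal value 9.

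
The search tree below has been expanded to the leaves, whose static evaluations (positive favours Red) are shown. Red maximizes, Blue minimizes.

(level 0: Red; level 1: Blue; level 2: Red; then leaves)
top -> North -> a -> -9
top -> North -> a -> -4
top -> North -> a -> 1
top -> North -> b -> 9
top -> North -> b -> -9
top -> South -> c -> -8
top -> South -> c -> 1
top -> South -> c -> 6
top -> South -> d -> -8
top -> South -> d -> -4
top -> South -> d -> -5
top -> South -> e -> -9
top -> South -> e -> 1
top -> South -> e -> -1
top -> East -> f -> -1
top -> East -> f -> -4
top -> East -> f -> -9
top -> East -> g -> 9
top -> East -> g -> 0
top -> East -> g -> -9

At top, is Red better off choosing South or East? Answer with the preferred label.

c (Red): max(-8, 1, 6) = 6
d (Red): max(-8, -4, -5) = -4
e (Red): max(-9, 1, -1) = 1
South (Blue): min(6, -4, 1) = -4
f (Red): max(-1, -4, -9) = -1
g (Red): max(9, 0, -9) = 9
East (Blue): min(-1, 9) = -1
Red prefers the higher value; South=-4, East=-1. East is better since -1 > -4.

East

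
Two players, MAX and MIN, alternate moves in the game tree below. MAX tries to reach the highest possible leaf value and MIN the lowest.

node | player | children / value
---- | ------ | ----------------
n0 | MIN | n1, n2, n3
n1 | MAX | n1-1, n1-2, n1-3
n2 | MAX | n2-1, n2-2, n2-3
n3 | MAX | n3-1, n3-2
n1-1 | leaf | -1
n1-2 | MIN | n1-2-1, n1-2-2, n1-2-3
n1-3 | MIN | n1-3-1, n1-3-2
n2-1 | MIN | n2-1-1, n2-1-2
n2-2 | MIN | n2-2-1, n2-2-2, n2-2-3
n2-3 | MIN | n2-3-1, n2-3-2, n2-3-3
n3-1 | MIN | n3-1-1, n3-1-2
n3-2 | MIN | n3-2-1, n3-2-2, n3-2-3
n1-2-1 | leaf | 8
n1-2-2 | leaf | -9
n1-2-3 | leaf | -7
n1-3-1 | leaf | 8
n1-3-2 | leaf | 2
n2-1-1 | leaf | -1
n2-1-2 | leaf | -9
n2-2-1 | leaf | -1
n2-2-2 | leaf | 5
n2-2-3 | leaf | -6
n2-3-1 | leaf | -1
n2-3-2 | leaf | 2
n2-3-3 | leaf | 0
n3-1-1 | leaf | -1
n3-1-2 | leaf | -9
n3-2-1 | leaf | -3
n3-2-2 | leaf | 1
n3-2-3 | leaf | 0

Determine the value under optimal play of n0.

-3

n1-2 (MIN): min(8, -9, -7) = -9
n1-3 (MIN): min(8, 2) = 2
n1 (MAX): max(-1, -9, 2) = 2
n2-1 (MIN): min(-1, -9) = -9
n2-2 (MIN): min(-1, 5, -6) = -6
n2-3 (MIN): min(-1, 2, 0) = -1
n2 (MAX): max(-9, -6, -1) = -1
n3-1 (MIN): min(-1, -9) = -9
n3-2 (MIN): min(-3, 1, 0) = -3
n3 (MAX): max(-9, -3) = -3
n0 (MIN): min(2, -1, -3) = -3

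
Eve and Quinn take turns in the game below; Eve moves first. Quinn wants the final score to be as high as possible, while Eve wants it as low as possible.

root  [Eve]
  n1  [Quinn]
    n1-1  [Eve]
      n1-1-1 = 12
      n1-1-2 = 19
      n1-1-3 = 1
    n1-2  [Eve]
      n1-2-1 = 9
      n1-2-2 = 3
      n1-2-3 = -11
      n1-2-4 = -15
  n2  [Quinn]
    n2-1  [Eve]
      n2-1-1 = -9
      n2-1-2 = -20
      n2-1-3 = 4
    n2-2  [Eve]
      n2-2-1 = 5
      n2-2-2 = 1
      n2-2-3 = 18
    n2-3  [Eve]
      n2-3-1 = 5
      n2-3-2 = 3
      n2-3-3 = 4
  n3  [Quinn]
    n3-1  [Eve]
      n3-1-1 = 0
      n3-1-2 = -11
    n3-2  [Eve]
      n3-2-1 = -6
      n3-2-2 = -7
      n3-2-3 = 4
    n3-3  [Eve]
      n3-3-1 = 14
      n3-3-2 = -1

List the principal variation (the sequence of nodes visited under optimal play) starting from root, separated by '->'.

n1-1 (Eve): min(12, 19, 1) = 1
n1-2 (Eve): min(9, 3, -11, -15) = -15
n1 (Quinn): max(1, -15) = 1
n2-1 (Eve): min(-9, -20, 4) = -20
n2-2 (Eve): min(5, 1, 18) = 1
n2-3 (Eve): min(5, 3, 4) = 3
n2 (Quinn): max(-20, 1, 3) = 3
n3-1 (Eve): min(0, -11) = -11
n3-2 (Eve): min(-6, -7, 4) = -7
n3-3 (Eve): min(14, -1) = -1
n3 (Quinn): max(-11, -7, -1) = -1
root (Eve): min(1, 3, -1) = -1
At root, Eve picks n3 (lowest: -1).
At n3, Quinn picks n3-3 (highest: -1).
At n3-3, Eve picks n3-3-2 (lowest: -1).
Terminal value -1.

root -> n3 -> n3-3 -> n3-3-2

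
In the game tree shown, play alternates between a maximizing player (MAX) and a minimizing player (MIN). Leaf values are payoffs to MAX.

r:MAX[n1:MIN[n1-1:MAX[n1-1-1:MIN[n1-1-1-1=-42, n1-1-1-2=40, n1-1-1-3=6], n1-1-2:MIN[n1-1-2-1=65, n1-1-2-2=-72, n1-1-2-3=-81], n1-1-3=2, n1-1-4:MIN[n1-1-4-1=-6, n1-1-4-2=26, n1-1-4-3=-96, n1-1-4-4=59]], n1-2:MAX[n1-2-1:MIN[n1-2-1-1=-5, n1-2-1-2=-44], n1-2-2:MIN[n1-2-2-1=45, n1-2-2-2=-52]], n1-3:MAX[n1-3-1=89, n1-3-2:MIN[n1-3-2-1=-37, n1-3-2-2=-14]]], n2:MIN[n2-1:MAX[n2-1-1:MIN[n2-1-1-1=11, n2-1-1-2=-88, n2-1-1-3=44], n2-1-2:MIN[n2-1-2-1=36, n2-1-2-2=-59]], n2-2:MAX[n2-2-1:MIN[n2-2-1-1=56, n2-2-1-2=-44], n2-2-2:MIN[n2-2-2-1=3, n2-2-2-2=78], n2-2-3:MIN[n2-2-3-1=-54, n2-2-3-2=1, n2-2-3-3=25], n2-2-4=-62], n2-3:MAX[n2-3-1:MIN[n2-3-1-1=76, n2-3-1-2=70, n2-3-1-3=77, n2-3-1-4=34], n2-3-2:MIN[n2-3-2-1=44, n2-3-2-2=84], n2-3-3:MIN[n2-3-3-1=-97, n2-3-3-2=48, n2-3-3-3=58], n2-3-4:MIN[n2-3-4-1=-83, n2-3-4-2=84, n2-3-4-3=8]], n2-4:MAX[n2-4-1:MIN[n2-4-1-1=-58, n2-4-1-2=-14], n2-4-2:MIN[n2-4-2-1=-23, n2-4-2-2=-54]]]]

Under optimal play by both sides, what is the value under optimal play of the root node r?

-44

n1-1-1 (MIN): min(-42, 40, 6) = -42
n1-1-2 (MIN): min(65, -72, -81) = -81
n1-1-4 (MIN): min(-6, 26, -96, 59) = -96
n1-1 (MAX): max(-42, -81, 2, -96) = 2
n1-2-1 (MIN): min(-5, -44) = -44
n1-2-2 (MIN): min(45, -52) = -52
n1-2 (MAX): max(-44, -52) = -44
n1-3-2 (MIN): min(-37, -14) = -37
n1-3 (MAX): max(89, -37) = 89
n1 (MIN): min(2, -44, 89) = -44
n2-1-1 (MIN): min(11, -88, 44) = -88
n2-1-2 (MIN): min(36, -59) = -59
n2-1 (MAX): max(-88, -59) = -59
n2-2-1 (MIN): min(56, -44) = -44
n2-2-2 (MIN): min(3, 78) = 3
n2-2-3 (MIN): min(-54, 1, 25) = -54
n2-2 (MAX): max(-44, 3, -54, -62) = 3
n2-3-1 (MIN): min(76, 70, 77, 34) = 34
n2-3-2 (MIN): min(44, 84) = 44
n2-3-3 (MIN): min(-97, 48, 58) = -97
n2-3-4 (MIN): min(-83, 84, 8) = -83
n2-3 (MAX): max(34, 44, -97, -83) = 44
n2-4-1 (MIN): min(-58, -14) = -58
n2-4-2 (MIN): min(-23, -54) = -54
n2-4 (MAX): max(-58, -54) = -54
n2 (MIN): min(-59, 3, 44, -54) = -59
r (MAX): max(-44, -59) = -44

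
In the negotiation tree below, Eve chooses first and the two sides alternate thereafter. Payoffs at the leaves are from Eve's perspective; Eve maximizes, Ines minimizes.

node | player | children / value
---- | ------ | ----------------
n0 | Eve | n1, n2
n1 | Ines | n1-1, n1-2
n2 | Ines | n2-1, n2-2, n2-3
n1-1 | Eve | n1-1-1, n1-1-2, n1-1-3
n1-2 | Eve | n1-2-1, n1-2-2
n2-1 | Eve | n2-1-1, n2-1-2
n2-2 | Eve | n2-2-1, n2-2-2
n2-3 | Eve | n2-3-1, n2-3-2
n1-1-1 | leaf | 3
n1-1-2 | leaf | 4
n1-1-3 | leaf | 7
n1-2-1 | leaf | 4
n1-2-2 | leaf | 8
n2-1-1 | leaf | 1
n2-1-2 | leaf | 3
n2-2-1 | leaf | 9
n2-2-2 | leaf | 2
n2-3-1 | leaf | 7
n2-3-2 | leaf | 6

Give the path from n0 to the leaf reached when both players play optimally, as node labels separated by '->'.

n1-1 (Eve): max(3, 4, 7) = 7
n1-2 (Eve): max(4, 8) = 8
n1 (Ines): min(7, 8) = 7
n2-1 (Eve): max(1, 3) = 3
n2-2 (Eve): max(9, 2) = 9
n2-3 (Eve): max(7, 6) = 7
n2 (Ines): min(3, 9, 7) = 3
n0 (Eve): max(7, 3) = 7
At n0, Eve picks n1 (highest: 7).
At n1, Ines picks n1-1 (lowest: 7).
At n1-1, Eve picks n1-1-3 (highest: 7).
Terminal value 7.

n0 -> n1 -> n1-1 -> n1-1-3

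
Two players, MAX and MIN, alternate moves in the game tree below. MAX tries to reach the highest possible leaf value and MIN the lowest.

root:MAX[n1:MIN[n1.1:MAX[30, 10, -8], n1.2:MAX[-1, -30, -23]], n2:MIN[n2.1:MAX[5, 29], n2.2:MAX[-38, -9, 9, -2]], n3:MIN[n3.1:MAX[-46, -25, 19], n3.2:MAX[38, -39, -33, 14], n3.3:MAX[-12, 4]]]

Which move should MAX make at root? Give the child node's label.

n1.1 (MAX): max(30, 10, -8) = 30
n1.2 (MAX): max(-1, -30, -23) = -1
n1 (MIN): min(30, -1) = -1
n2.1 (MAX): max(5, 29) = 29
n2.2 (MAX): max(-38, -9, 9, -2) = 9
n2 (MIN): min(29, 9) = 9
n3.1 (MAX): max(-46, -25, 19) = 19
n3.2 (MAX): max(38, -39, -33, 14) = 38
n3.3 (MAX): max(-12, 4) = 4
n3 (MIN): min(19, 38, 4) = 4
root (MAX): max(-1, 9, 4) = 9
MAX at root wants the highest of {n1=-1, n2=9, n3=4}, so chooses n2.

n2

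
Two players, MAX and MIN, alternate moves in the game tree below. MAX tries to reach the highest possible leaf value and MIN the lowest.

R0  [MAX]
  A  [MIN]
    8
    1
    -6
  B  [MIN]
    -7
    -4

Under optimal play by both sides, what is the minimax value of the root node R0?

-6

A (MIN): min(8, 1, -6) = -6
B (MIN): min(-7, -4) = -7
R0 (MAX): max(-6, -7) = -6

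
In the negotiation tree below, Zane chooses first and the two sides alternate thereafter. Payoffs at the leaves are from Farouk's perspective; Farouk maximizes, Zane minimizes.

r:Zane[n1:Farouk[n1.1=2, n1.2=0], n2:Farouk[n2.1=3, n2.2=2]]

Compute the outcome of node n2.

n2 (Farouk): max(3, 2) = 3

3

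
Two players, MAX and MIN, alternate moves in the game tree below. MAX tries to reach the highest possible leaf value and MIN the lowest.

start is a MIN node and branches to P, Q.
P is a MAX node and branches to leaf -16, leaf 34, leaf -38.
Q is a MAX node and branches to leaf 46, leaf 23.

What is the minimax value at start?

34

P (MAX): max(-16, 34, -38) = 34
Q (MAX): max(46, 23) = 46
start (MIN): min(34, 46) = 34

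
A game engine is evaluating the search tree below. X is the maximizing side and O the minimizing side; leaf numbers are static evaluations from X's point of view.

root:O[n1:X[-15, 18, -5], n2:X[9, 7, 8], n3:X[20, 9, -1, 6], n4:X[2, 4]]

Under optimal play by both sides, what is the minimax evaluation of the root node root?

4

n1 (X): max(-15, 18, -5) = 18
n2 (X): max(9, 7, 8) = 9
n3 (X): max(20, 9, -1, 6) = 20
n4 (X): max(2, 4) = 4
root (O): min(18, 9, 20, 4) = 4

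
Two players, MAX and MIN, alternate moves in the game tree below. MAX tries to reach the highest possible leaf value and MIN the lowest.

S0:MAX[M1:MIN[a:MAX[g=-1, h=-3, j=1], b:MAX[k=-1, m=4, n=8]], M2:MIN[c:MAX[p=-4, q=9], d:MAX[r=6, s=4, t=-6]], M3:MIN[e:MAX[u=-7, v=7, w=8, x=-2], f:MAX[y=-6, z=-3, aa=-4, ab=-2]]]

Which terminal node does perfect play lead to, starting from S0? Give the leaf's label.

a (MAX): max(-1, -3, 1) = 1
b (MAX): max(-1, 4, 8) = 8
M1 (MIN): min(1, 8) = 1
c (MAX): max(-4, 9) = 9
d (MAX): max(6, 4, -6) = 6
M2 (MIN): min(9, 6) = 6
e (MAX): max(-7, 7, 8, -2) = 8
f (MAX): max(-6, -3, -4, -2) = -2
M3 (MIN): min(8, -2) = -2
S0 (MAX): max(1, 6, -2) = 6
At S0, MAX picks M2 (highest: 6).
At M2, MIN picks d (lowest: 6).
At d, MAX picks r (highest: 6).
Terminal value 6.

r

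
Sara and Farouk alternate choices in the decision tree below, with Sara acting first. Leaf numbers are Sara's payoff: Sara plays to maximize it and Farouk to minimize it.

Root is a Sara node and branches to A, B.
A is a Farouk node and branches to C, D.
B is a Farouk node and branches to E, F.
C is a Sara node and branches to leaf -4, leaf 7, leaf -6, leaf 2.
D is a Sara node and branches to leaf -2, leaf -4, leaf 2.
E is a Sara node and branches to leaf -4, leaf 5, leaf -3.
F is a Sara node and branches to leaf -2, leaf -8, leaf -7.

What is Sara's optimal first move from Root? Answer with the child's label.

A

C (Sara): max(-4, 7, -6, 2) = 7
D (Sara): max(-2, -4, 2) = 2
A (Farouk): min(7, 2) = 2
E (Sara): max(-4, 5, -3) = 5
F (Sara): max(-2, -8, -7) = -2
B (Farouk): min(5, -2) = -2
Root (Sara): max(2, -2) = 2
Sara at Root wants the highest of {A=2, B=-2}, so chooses A.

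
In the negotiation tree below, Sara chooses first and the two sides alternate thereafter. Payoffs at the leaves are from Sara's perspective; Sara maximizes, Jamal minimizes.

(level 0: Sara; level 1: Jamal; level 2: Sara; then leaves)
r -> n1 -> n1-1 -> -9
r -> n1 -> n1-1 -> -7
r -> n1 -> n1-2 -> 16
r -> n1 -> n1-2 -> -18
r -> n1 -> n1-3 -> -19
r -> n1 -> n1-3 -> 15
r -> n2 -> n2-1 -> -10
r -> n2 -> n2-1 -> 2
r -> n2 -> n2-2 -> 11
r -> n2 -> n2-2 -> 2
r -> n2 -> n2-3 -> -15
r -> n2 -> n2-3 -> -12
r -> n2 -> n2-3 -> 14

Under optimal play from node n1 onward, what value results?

-7

n1-1 (Sara): max(-9, -7) = -7
n1-2 (Sara): max(16, -18) = 16
n1-3 (Sara): max(-19, 15) = 15
n1 (Jamal): min(-7, 16, 15) = -7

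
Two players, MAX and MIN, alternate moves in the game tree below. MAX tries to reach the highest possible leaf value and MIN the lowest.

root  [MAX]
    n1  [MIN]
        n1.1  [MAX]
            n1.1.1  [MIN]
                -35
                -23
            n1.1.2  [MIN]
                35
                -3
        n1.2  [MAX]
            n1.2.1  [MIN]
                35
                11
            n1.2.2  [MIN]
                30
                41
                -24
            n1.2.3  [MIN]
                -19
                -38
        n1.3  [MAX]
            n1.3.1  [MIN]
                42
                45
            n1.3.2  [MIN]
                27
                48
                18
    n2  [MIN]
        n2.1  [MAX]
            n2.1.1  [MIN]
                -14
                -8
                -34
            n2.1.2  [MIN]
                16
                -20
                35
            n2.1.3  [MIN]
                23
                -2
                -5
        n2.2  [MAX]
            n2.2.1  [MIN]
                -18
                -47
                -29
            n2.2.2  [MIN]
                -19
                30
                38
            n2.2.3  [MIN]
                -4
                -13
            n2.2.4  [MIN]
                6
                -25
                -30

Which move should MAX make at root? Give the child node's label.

n1

n1.1.1 (MIN): min(-35, -23) = -35
n1.1.2 (MIN): min(35, -3) = -3
n1.1 (MAX): max(-35, -3) = -3
n1.2.1 (MIN): min(35, 11) = 11
n1.2.2 (MIN): min(30, 41, -24) = -24
n1.2.3 (MIN): min(-19, -38) = -38
n1.2 (MAX): max(11, -24, -38) = 11
n1.3.1 (MIN): min(42, 45) = 42
n1.3.2 (MIN): min(27, 48, 18) = 18
n1.3 (MAX): max(42, 18) = 42
n1 (MIN): min(-3, 11, 42) = -3
n2.1.1 (MIN): min(-14, -8, -34) = -34
n2.1.2 (MIN): min(16, -20, 35) = -20
n2.1.3 (MIN): min(23, -2, -5) = -5
n2.1 (MAX): max(-34, -20, -5) = -5
n2.2.1 (MIN): min(-18, -47, -29) = -47
n2.2.2 (MIN): min(-19, 30, 38) = -19
n2.2.3 (MIN): min(-4, -13) = -13
n2.2.4 (MIN): min(6, -25, -30) = -30
n2.2 (MAX): max(-47, -19, -13, -30) = -13
n2 (MIN): min(-5, -13) = -13
root (MAX): max(-3, -13) = -3
MAX at root wants the highest of {n1=-3, n2=-13}, so chooses n1.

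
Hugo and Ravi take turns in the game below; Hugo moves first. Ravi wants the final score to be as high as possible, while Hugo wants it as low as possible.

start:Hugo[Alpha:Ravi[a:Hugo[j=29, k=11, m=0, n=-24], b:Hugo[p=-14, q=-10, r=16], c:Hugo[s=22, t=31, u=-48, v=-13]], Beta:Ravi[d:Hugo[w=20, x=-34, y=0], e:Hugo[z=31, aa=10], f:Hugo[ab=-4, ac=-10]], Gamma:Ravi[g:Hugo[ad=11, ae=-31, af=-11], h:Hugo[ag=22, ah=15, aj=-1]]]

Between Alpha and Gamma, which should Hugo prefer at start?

a (Hugo): min(29, 11, 0, -24) = -24
b (Hugo): min(-14, -10, 16) = -14
c (Hugo): min(22, 31, -48, -13) = -48
Alpha (Ravi): max(-24, -14, -48) = -14
g (Hugo): min(11, -31, -11) = -31
h (Hugo): min(22, 15, -1) = -1
Gamma (Ravi): max(-31, -1) = -1
Hugo prefers the lower value; Alpha=-14, Gamma=-1. Alpha is better since -14 < -1.

Alpha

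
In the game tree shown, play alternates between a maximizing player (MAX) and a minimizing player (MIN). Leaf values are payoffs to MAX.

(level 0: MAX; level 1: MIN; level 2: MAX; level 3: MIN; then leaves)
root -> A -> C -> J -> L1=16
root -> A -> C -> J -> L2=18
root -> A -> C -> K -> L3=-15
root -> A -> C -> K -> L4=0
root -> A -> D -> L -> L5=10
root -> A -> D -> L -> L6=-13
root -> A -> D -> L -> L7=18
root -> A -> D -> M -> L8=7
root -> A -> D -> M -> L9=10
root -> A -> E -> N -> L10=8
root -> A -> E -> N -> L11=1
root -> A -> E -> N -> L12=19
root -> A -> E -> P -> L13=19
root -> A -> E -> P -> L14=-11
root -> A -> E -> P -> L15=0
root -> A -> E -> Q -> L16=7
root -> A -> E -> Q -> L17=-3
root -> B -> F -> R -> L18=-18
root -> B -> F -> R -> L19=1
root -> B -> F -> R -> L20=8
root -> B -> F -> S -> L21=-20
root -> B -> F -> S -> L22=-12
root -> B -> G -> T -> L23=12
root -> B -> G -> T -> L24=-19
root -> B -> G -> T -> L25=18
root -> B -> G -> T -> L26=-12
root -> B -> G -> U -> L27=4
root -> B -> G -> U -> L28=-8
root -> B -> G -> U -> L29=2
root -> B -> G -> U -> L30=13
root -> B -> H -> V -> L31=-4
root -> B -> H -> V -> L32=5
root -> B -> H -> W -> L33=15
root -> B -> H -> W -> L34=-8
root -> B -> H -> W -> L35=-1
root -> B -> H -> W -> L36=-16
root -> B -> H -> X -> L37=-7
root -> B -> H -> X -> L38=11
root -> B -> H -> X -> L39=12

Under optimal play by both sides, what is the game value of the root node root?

J (MIN): min(16, 18) = 16
K (MIN): min(-15, 0) = -15
C (MAX): max(16, -15) = 16
L (MIN): min(10, -13, 18) = -13
M (MIN): min(7, 10) = 7
D (MAX): max(-13, 7) = 7
N (MIN): min(8, 1, 19) = 1
P (MIN): min(19, -11, 0) = -11
Q (MIN): min(7, -3) = -3
E (MAX): max(1, -11, -3) = 1
A (MIN): min(16, 7, 1) = 1
R (MIN): min(-18, 1, 8) = -18
S (MIN): min(-20, -12) = -20
F (MAX): max(-18, -20) = -18
T (MIN): min(12, -19, 18, -12) = -19
U (MIN): min(4, -8, 2, 13) = -8
G (MAX): max(-19, -8) = -8
V (MIN): min(-4, 5) = -4
W (MIN): min(15, -8, -1, -16) = -16
X (MIN): min(-7, 11, 12) = -7
H (MAX): max(-4, -16, -7) = -4
B (MIN): min(-18, -8, -4) = -18
root (MAX): max(1, -18) = 1

1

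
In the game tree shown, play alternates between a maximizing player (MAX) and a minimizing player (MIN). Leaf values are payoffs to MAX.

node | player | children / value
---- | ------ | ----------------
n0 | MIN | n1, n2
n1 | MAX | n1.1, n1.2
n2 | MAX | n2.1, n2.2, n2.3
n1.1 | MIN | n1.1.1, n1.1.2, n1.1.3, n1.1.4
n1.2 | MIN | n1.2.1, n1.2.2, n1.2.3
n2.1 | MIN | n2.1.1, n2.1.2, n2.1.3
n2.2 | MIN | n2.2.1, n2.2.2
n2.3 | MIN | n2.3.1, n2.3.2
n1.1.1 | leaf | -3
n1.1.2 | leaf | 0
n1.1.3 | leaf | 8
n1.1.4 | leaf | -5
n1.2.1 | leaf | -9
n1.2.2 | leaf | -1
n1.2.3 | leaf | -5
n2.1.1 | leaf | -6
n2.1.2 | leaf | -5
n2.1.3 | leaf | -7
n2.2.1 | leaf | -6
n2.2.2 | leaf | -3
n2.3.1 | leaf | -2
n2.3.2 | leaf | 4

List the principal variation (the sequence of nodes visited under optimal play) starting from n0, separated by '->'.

n0 -> n1 -> n1.1 -> n1.1.4

n1.1 (MIN): min(-3, 0, 8, -5) = -5
n1.2 (MIN): min(-9, -1, -5) = -9
n1 (MAX): max(-5, -9) = -5
n2.1 (MIN): min(-6, -5, -7) = -7
n2.2 (MIN): min(-6, -3) = -6
n2.3 (MIN): min(-2, 4) = -2
n2 (MAX): max(-7, -6, -2) = -2
n0 (MIN): min(-5, -2) = -5
At n0, MIN picks n1 (lowest: -5).
At n1, MAX picks n1.1 (highest: -5).
At n1.1, MIN picks n1.1.4 (lowest: -5).
Terminal value -5.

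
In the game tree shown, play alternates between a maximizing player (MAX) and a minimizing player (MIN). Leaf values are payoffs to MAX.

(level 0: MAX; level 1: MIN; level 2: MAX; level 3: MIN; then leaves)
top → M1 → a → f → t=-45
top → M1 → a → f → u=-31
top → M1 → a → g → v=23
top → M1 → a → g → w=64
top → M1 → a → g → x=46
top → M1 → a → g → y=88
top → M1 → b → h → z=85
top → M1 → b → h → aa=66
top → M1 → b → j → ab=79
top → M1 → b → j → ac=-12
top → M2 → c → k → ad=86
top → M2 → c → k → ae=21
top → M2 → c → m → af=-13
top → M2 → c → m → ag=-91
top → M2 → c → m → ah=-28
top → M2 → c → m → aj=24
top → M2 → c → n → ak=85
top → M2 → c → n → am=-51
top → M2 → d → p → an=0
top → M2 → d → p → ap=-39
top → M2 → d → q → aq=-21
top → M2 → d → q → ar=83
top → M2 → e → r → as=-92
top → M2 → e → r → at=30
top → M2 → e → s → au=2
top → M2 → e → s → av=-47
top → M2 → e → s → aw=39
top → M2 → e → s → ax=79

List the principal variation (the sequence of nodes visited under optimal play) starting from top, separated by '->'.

top -> M1 -> a -> g -> v

f (MIN): min(-45, -31) = -45
g (MIN): min(23, 64, 46, 88) = 23
a (MAX): max(-45, 23) = 23
h (MIN): min(85, 66) = 66
j (MIN): min(79, -12) = -12
b (MAX): max(66, -12) = 66
M1 (MIN): min(23, 66) = 23
k (MIN): min(86, 21) = 21
m (MIN): min(-13, -91, -28, 24) = -91
n (MIN): min(85, -51) = -51
c (MAX): max(21, -91, -51) = 21
p (MIN): min(0, -39) = -39
q (MIN): min(-21, 83) = -21
d (MAX): max(-39, -21) = -21
r (MIN): min(-92, 30) = -92
s (MIN): min(2, -47, 39, 79) = -47
e (MAX): max(-92, -47) = -47
M2 (MIN): min(21, -21, -47) = -47
top (MAX): max(23, -47) = 23
At top, MAX picks M1 (highest: 23).
At M1, MIN picks a (lowest: 23).
At a, MAX picks g (highest: 23).
At g, MIN picks v (lowest: 23).
Terminal value 23.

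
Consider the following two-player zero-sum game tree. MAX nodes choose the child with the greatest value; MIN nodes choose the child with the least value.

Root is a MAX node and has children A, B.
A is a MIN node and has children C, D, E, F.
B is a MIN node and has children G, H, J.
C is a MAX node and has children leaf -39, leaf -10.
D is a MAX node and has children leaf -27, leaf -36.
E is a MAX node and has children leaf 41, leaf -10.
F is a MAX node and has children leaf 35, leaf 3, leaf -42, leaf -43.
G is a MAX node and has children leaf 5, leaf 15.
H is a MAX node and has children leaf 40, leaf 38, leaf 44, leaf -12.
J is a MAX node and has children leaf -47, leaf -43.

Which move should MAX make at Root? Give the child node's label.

A

C (MAX): max(-39, -10) = -10
D (MAX): max(-27, -36) = -27
E (MAX): max(41, -10) = 41
F (MAX): max(35, 3, -42, -43) = 35
A (MIN): min(-10, -27, 41, 35) = -27
G (MAX): max(5, 15) = 15
H (MAX): max(40, 38, 44, -12) = 44
J (MAX): max(-47, -43) = -43
B (MIN): min(15, 44, -43) = -43
Root (MAX): max(-27, -43) = -27
MAX at Root wants the highest of {A=-27, B=-43}, so chooses A.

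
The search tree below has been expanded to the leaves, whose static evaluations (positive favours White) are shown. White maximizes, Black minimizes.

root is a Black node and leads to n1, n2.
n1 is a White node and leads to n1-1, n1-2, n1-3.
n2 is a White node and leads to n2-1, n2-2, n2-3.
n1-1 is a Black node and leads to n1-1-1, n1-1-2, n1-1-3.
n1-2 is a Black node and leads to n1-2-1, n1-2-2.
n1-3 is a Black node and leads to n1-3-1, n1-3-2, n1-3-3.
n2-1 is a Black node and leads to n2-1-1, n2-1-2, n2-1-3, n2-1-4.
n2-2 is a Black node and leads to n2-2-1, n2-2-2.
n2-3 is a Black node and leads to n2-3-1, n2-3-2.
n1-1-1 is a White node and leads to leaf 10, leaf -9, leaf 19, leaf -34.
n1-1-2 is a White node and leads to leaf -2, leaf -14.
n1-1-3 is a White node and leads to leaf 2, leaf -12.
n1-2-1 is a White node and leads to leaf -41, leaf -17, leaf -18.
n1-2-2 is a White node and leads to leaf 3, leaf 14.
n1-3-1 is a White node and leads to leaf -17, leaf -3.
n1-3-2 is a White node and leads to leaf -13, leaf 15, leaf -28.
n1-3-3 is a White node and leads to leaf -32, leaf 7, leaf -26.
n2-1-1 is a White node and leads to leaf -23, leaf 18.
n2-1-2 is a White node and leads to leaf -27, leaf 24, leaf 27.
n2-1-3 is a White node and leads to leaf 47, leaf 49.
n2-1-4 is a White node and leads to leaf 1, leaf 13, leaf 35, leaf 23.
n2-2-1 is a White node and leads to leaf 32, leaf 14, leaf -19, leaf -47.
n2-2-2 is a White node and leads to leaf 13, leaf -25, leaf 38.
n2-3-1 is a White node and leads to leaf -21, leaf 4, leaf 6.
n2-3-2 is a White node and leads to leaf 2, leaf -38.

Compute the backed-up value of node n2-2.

32

n2-2-1 (White): max(32, 14, -19, -47) = 32
n2-2-2 (White): max(13, -25, 38) = 38
n2-2 (Black): min(32, 38) = 32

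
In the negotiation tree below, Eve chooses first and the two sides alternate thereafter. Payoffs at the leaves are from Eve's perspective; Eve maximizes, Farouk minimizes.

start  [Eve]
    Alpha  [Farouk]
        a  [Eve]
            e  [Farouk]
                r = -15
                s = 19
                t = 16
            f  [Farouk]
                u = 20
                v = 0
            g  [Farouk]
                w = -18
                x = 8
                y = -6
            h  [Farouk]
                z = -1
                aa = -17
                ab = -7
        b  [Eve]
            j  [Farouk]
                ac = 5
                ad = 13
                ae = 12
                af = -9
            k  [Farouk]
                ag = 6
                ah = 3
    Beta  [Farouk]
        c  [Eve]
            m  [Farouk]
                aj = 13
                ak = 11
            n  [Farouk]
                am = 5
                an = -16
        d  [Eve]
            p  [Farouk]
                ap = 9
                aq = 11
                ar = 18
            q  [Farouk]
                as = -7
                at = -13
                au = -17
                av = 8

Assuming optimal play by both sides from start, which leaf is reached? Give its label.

ap

e (Farouk): min(-15, 19, 16) = -15
f (Farouk): min(20, 0) = 0
g (Farouk): min(-18, 8, -6) = -18
h (Farouk): min(-1, -17, -7) = -17
a (Eve): max(-15, 0, -18, -17) = 0
j (Farouk): min(5, 13, 12, -9) = -9
k (Farouk): min(6, 3) = 3
b (Eve): max(-9, 3) = 3
Alpha (Farouk): min(0, 3) = 0
m (Farouk): min(13, 11) = 11
n (Farouk): min(5, -16) = -16
c (Eve): max(11, -16) = 11
p (Farouk): min(9, 11, 18) = 9
q (Farouk): min(-7, -13, -17, 8) = -17
d (Eve): max(9, -17) = 9
Beta (Farouk): min(11, 9) = 9
start (Eve): max(0, 9) = 9
At start, Eve picks Beta (highest: 9).
At Beta, Farouk picks d (lowest: 9).
At d, Eve picks p (highest: 9).
At p, Farouk picks ap (lowest: 9).
Terminal value 9.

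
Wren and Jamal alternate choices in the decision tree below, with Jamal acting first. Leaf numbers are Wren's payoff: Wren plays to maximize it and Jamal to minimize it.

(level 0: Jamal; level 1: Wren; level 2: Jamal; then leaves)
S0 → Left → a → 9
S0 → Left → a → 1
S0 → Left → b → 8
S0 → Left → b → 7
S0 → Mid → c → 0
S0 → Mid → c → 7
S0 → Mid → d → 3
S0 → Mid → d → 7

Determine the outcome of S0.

3

a (Jamal): min(9, 1) = 1
b (Jamal): min(8, 7) = 7
Left (Wren): max(1, 7) = 7
c (Jamal): min(0, 7) = 0
d (Jamal): min(3, 7) = 3
Mid (Wren): max(0, 3) = 3
S0 (Jamal): min(7, 3) = 3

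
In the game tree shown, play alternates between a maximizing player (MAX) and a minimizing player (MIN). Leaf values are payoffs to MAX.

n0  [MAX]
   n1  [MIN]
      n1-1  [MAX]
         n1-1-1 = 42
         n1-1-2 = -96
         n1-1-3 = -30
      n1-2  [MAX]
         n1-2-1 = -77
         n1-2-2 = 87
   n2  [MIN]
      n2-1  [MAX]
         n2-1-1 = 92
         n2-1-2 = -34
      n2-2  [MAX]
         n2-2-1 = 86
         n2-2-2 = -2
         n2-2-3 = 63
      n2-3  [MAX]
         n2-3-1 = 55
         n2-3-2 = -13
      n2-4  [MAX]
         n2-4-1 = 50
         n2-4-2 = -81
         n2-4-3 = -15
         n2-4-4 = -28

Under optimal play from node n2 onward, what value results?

50

n2-1 (MAX): max(92, -34) = 92
n2-2 (MAX): max(86, -2, 63) = 86
n2-3 (MAX): max(55, -13) = 55
n2-4 (MAX): max(50, -81, -15, -28) = 50
n2 (MIN): min(92, 86, 55, 50) = 50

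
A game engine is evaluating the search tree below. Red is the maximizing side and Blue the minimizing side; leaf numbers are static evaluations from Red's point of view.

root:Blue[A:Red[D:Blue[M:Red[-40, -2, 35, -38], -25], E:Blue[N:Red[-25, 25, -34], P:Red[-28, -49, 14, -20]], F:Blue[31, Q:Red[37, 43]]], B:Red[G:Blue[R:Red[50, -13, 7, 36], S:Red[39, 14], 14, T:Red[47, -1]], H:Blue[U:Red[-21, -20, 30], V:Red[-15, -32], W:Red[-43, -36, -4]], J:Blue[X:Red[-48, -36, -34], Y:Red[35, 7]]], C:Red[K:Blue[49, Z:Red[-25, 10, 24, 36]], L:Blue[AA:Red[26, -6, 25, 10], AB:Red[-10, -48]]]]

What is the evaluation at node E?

N (Red): max(-25, 25, -34) = 25
P (Red): max(-28, -49, 14, -20) = 14
E (Blue): min(25, 14) = 14

14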